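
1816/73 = 1816/73 = 24.88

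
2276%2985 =2276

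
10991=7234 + 3757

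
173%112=61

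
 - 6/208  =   - 3/104 = - 0.03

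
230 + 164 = 394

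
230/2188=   115/1094 =0.11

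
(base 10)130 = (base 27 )4m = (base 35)3P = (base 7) 244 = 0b10000010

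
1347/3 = 449= 449.00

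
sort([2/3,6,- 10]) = [- 10, 2/3, 6]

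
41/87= 41/87= 0.47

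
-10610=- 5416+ - 5194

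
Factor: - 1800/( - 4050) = 4/9 = 2^2*3^(-2) 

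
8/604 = 2/151 = 0.01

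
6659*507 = 3376113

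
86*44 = 3784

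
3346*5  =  16730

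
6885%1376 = 5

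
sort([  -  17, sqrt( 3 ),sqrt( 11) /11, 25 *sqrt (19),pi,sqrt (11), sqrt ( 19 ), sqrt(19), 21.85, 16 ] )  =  [ - 17, sqrt( 11) /11, sqrt (3), pi, sqrt( 11), sqrt( 19 ), sqrt( 19), 16,21.85,25 * sqrt ( 19) ]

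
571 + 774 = 1345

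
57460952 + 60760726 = 118221678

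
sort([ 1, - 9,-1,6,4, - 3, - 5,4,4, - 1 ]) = [ - 9,-5, - 3, - 1, - 1,1,4 , 4, 4, 6 ]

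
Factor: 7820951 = 19^1*107^1*3847^1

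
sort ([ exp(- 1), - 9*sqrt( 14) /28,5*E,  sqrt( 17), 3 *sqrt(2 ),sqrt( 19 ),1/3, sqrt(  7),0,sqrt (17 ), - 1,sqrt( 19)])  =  [-9*sqrt( 14)/28, -1,0, 1/3,exp(  -  1),  sqrt( 7 ),sqrt(17),sqrt( 17 ),3*sqrt( 2),sqrt(19 ),sqrt(19),5*E]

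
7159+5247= 12406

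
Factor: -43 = -43^1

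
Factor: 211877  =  211877^1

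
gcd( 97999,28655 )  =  11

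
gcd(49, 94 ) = 1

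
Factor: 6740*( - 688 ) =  - 2^6* 5^1 *43^1 * 337^1=- 4637120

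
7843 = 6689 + 1154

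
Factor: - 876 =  - 2^2*3^1*73^1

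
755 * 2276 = 1718380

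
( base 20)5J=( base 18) 6B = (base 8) 167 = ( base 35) 3E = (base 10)119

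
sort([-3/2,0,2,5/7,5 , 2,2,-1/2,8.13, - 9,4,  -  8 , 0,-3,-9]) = [-9, - 9, - 8, - 3, - 3/2,-1/2,0,0,  5/7, 2,2, 2,4,5,  8.13]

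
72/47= 72/47 =1.53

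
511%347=164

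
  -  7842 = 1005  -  8847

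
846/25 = 33 + 21/25 = 33.84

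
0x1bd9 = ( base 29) 8do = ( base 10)7129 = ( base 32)6UP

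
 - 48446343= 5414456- 53860799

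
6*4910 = 29460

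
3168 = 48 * 66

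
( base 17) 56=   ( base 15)61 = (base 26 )3d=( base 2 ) 1011011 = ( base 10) 91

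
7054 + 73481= 80535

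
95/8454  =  95/8454 = 0.01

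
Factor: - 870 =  - 2^1*3^1*5^1*29^1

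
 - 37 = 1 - 38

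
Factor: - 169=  - 13^2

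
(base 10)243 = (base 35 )6x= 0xF3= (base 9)300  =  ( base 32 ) 7J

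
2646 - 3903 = -1257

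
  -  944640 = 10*( - 94464 ) 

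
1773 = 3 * 591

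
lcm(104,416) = 416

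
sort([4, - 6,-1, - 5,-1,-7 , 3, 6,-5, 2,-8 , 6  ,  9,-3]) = [-8 , - 7,  -  6, - 5, - 5, - 3, - 1, - 1,  2,3, 4,6,6,9] 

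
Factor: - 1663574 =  -2^1*11^1*75617^1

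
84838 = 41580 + 43258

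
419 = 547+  - 128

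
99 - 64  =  35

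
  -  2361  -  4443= - 6804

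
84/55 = 1 + 29/55 = 1.53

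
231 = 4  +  227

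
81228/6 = 13538= 13538.00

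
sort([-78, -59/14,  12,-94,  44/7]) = [-94,-78, - 59/14, 44/7,12 ] 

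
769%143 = 54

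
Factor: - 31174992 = - 2^4*3^2*216493^1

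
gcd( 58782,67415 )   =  97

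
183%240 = 183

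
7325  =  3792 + 3533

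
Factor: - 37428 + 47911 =11^1 * 953^1 = 10483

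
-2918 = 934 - 3852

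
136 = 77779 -77643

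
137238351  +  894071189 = 1031309540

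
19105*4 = 76420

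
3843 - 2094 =1749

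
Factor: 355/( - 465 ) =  - 71/93 = - 3^( - 1)*31^( - 1)*71^1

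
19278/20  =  9639/10=963.90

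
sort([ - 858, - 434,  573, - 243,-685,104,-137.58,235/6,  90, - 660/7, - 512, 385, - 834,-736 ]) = [ - 858, - 834,  -  736, - 685, - 512, - 434, - 243, - 137.58 ,  -  660/7,235/6 , 90,104, 385,573] 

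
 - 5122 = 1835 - 6957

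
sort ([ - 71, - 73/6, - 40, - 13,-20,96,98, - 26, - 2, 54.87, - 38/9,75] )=[ - 71, - 40, - 26,-20, - 13, - 73/6,  -  38/9, - 2,54.87, 75,96,98]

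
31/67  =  31/67 = 0.46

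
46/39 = 1 + 7/39 =1.18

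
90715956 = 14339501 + 76376455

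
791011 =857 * 923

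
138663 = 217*639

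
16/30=8/15 = 0.53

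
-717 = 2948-3665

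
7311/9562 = 7311/9562 = 0.76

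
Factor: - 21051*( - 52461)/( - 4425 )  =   -3^4*5^ ( - 2)*29^1*59^(-1)*67^1*2339^1 = - 368118837/1475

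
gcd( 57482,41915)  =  1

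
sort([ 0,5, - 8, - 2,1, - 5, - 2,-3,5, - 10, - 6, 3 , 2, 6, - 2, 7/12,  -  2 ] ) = [ - 10,  -  8, - 6, - 5, - 3,  -  2, - 2, -2, - 2,0,7/12,1,2, 3,5, 5,6 ] 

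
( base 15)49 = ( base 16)45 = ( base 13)54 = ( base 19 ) 3C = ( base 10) 69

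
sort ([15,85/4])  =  [15,85/4 ] 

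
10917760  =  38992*280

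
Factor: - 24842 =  - 2^1*12421^1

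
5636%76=12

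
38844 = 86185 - 47341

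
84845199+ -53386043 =31459156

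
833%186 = 89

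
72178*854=61640012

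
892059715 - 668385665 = 223674050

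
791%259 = 14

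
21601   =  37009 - 15408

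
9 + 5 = 14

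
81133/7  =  81133/7 = 11590.43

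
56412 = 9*6268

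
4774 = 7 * 682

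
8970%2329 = 1983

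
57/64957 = 57/64957 = 0.00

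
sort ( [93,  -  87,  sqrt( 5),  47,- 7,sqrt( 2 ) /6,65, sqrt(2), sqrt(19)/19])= [-87, - 7, sqrt(19)/19, sqrt(2)/6, sqrt(2), sqrt( 5), 47, 65,93 ]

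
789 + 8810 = 9599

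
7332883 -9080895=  - 1748012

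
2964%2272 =692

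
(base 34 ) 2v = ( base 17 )5e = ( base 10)99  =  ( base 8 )143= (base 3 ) 10200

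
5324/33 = 161 + 1/3 = 161.33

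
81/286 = 81/286 = 0.28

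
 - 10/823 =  - 10/823 = - 0.01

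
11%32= 11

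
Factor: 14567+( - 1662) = 5^1*29^1 * 89^1 = 12905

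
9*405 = 3645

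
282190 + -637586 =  - 355396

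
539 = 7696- 7157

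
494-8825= - 8331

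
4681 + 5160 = 9841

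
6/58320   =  1/9720 = 0.00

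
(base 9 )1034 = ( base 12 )534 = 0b1011111000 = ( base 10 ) 760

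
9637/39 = 247 + 4/39=   247.10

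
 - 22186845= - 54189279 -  - 32002434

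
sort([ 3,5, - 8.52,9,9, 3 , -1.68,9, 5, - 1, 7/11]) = [ - 8.52, - 1.68, - 1,7/11,3,3, 5 , 5, 9,9, 9 ]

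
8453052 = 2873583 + 5579469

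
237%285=237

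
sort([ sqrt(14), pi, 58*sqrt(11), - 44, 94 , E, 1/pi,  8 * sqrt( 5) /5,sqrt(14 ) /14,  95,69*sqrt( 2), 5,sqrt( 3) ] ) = [ - 44,sqrt(14)/14,1/pi, sqrt(3),E  ,  pi,8*sqrt(5)/5,sqrt( 14),5,94,95,69*sqrt( 2 ),58*sqrt( 11)]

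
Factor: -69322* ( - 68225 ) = 4729493450 = 2^1*5^2*11^1*  23^1 * 137^1 * 2729^1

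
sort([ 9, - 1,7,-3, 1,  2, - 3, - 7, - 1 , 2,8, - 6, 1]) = [ - 7, - 6, - 3,-3,-1,  -  1,1, 1, 2,2,7, 8, 9 ]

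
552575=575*961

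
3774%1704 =366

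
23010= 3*7670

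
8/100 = 2/25 = 0.08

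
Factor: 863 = 863^1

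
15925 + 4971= 20896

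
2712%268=32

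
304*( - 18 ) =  -5472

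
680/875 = 136/175 = 0.78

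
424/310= 212/155 = 1.37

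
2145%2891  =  2145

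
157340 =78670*2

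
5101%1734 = 1633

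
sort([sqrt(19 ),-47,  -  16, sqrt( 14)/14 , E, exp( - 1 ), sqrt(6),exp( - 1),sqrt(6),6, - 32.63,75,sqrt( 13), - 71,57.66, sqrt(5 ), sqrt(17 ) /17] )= [ - 71, - 47, - 32.63, - 16,sqrt( 17 ) /17, sqrt( 14 )/14, exp ( - 1), exp( - 1), sqrt(5),  sqrt( 6 ) , sqrt( 6),  E,  sqrt ( 13 ), sqrt(19 ),6,57.66, 75] 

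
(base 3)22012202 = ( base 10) 5987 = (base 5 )142422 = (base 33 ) 5ge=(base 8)13543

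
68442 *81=5543802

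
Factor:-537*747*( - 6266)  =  2513536974 = 2^1 * 3^3*13^1 * 83^1*179^1*241^1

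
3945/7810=789/1562 = 0.51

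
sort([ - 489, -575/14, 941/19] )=[ - 489, - 575/14, 941/19]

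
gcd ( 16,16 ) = 16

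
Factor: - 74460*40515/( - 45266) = 1508373450/22633 = 2^1*3^2*5^2*13^( - 1 )*17^1*37^1 *73^2*1741^( - 1) 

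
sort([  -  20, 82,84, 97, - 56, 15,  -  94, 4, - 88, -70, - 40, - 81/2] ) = [ - 94, - 88,-70, - 56,- 81/2,- 40, - 20, 4, 15, 82,84,97 ] 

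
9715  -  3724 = 5991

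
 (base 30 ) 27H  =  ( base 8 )3753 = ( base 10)2027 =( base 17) 704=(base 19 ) 5bd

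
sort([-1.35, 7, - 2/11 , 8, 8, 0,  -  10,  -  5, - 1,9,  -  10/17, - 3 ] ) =[  -  10, -5, - 3, - 1.35, - 1, - 10/17,  -  2/11, 0,7, 8, 8,9] 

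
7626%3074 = 1478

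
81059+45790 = 126849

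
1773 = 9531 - 7758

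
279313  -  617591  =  -338278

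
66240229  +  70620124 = 136860353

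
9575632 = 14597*656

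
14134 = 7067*2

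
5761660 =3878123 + 1883537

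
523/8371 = 523/8371 =0.06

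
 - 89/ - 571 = 89/571= 0.16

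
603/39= 201/13= 15.46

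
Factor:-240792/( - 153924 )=158/101 =2^1*79^1*101^( - 1) 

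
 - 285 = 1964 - 2249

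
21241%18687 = 2554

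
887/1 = 887=887.00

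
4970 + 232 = 5202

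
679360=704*965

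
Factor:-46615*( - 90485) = 4217958275 = 5^2* 9323^1 * 18097^1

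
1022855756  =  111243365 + 911612391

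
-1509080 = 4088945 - 5598025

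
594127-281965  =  312162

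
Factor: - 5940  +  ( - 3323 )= - 9263 = -  59^1*157^1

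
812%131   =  26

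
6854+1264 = 8118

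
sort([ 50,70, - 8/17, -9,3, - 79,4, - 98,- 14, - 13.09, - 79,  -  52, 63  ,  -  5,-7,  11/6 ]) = [- 98, - 79, - 79, -52,  -  14, - 13.09,  -  9, - 7, - 5,-8/17,11/6, 3, 4, 50, 63,70]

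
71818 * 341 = 24489938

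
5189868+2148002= 7337870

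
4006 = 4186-180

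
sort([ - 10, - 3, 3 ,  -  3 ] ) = [  -  10, - 3,- 3,3 ]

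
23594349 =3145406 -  - 20448943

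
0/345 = 0 = 0.00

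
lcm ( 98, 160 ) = 7840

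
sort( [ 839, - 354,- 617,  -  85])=[ - 617,-354,-85, 839]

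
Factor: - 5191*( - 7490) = 38880590 = 2^1 * 5^1*7^1*29^1 * 107^1 * 179^1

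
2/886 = 1/443 = 0.00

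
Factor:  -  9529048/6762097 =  - 2^3 * 1191131^1*6762097^ ( - 1)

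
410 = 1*410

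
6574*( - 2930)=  - 19261820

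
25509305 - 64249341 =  - 38740036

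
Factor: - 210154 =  - 2^1*7^1*17^1*883^1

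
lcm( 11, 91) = 1001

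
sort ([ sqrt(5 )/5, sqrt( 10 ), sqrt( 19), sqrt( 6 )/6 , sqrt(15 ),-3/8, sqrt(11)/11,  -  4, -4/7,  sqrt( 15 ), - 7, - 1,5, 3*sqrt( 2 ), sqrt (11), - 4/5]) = [ - 7 ,  -  4,-1,-4/5, - 4/7,- 3/8,sqrt( 11)/11, sqrt(6) /6 , sqrt ( 5 ) /5, sqrt( 10), sqrt( 11 ), sqrt (15),sqrt (15) , 3 *sqrt( 2), sqrt(19), 5] 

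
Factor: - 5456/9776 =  - 341/611 = - 11^1*13^( -1) * 31^1 * 47^( - 1 )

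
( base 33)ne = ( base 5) 11043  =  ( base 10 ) 773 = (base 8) 1405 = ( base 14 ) 3d3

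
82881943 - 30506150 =52375793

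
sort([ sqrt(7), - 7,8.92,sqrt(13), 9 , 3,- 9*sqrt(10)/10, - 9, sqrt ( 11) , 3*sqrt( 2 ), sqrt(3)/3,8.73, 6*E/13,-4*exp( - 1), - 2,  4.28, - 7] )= [ - 9,  -  7, - 7,- 9*sqrt( 10 )/10,-2, - 4*exp (-1), sqrt( 3) /3,6 * E/13,sqrt ( 7),3,sqrt(11),sqrt(13), 3*sqrt(2),4.28,8.73, 8.92, 9]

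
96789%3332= 161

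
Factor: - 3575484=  - 2^2 * 3^2 *11^1*9029^1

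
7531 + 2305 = 9836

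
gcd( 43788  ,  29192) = 14596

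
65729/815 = 65729/815=80.65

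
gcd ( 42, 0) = 42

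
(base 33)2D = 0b1001111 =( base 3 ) 2221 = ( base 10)79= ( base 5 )304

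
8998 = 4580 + 4418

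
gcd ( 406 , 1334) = 58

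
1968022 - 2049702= -81680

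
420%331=89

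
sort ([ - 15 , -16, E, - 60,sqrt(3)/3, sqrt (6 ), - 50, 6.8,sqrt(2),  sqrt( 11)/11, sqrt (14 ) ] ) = [-60, - 50, - 16, - 15, sqrt(11)/11,sqrt (3)/3, sqrt( 2),  sqrt( 6 ),E, sqrt(14 ), 6.8 ]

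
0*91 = 0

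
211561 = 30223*7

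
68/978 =34/489 = 0.07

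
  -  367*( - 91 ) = 33397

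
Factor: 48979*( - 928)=-45452512 = - 2^5*7^1*29^1*6997^1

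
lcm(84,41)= 3444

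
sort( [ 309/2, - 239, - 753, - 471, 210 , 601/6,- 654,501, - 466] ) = [ - 753, - 654, - 471,-466, - 239,601/6,309/2 , 210,501] 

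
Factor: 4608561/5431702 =2^( - 1) * 3^1  *  1536187^1*2715851^ ( - 1) 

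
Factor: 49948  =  2^2*12487^1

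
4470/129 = 34 + 28/43  =  34.65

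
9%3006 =9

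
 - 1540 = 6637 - 8177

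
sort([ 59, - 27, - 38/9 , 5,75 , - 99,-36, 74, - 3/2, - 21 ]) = [ - 99, - 36  , - 27, - 21, - 38/9, - 3/2, 5, 59,  74,75]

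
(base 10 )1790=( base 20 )49a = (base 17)635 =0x6fe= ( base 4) 123332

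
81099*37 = 3000663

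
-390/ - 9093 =130/3031= 0.04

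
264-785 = -521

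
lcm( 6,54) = 54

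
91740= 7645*12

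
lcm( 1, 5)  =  5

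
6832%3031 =770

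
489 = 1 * 489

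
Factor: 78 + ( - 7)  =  71 = 71^1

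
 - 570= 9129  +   - 9699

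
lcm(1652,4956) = 4956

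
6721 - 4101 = 2620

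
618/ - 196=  - 309/98 = -  3.15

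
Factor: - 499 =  - 499^1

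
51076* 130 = 6639880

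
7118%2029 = 1031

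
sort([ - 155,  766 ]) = [-155, 766 ] 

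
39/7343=39/7343 =0.01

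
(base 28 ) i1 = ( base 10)505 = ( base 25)k5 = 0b111111001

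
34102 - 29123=4979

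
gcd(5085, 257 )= 1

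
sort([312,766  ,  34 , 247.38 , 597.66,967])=[34,247.38,312,597.66, 766, 967] 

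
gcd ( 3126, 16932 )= 6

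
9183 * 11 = 101013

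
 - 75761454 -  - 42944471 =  -32816983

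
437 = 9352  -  8915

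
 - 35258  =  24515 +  - 59773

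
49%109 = 49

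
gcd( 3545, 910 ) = 5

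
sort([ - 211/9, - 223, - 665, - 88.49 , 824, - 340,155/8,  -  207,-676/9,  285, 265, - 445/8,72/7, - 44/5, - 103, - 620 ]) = [-665, - 620, - 340,  -  223,- 207,-103, - 88.49, - 676/9, - 445/8,-211/9, - 44/5,  72/7,  155/8,265, 285 , 824]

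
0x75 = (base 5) 432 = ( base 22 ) 57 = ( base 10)117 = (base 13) 90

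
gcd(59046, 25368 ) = 6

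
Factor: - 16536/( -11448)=13/9 = 3^( - 2 )*13^1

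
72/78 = 12/13 = 0.92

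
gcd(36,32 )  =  4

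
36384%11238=2670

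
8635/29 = 297 + 22/29 = 297.76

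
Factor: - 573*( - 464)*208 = 2^8 * 3^1*13^1 * 29^1*191^1= 55301376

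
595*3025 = 1799875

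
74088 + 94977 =169065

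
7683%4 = 3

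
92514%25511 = 15981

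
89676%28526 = 4098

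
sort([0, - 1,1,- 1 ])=[ - 1, - 1,  0,1 ] 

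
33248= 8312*4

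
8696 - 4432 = 4264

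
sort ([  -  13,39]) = [ - 13,39] 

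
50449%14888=5785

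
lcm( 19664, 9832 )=19664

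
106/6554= 53/3277  =  0.02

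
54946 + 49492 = 104438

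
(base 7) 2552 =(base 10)968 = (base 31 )107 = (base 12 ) 688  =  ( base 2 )1111001000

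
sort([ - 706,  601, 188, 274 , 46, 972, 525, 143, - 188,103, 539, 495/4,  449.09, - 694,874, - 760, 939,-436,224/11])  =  [ - 760, - 706,-694, - 436, - 188, 224/11, 46, 103, 495/4, 143, 188,274, 449.09,  525,539 , 601, 874,939, 972 ] 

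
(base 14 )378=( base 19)1ha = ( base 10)694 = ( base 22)19C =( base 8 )1266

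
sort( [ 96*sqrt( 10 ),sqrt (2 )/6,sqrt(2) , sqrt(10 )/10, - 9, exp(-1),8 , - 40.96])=[ - 40.96, - 9,sqrt(2 )/6,sqrt(10)/10,exp ( - 1 ),sqrt(2 ),8,96 * sqrt(10 )]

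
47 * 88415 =4155505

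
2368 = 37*64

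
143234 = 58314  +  84920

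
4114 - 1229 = 2885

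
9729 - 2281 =7448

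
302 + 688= 990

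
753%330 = 93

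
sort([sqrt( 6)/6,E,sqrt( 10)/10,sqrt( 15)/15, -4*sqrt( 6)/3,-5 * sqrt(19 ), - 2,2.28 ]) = [ - 5*sqrt(19), - 4*sqrt( 6)/3, - 2,sqrt( 15)/15,sqrt( 10 )/10, sqrt(6 ) /6, 2.28,E]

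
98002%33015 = 31972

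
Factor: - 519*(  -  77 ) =3^1*7^1*11^1*173^1 =39963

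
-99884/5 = - 99884/5=   - 19976.80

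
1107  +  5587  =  6694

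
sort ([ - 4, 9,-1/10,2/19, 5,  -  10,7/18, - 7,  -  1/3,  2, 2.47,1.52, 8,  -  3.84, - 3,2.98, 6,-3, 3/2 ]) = [  -  10, - 7 ,  -  4, - 3.84,  -  3,- 3,  -  1/3, - 1/10,2/19,7/18, 3/2 , 1.52, 2, 2.47, 2.98,5, 6,8, 9]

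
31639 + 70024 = 101663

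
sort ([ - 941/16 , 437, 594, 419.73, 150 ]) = [ - 941/16, 150, 419.73, 437,594 ]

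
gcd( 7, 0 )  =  7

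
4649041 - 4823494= - 174453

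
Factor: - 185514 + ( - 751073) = -936587= -936587^1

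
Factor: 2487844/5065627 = 2^2*7^(- 1)*67^1*9283^1 * 723661^( - 1)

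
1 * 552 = 552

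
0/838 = 0 = 0.00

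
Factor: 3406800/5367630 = 2^3*5^1*17^1 *167^1 * 178921^ (-1 )= 113560/178921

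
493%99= 97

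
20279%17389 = 2890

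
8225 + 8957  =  17182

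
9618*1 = 9618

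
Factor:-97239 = - 3^1*32413^1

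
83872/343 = 244 + 180/343=244.52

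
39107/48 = 814+35/48 = 814.73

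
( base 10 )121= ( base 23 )56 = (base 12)A1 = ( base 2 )1111001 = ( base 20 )61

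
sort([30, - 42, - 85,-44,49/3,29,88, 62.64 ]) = [ - 85,-44,-42, 49/3, 29 , 30, 62.64, 88 ] 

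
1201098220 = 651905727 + 549192493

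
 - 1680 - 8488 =- 10168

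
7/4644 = 7/4644 = 0.00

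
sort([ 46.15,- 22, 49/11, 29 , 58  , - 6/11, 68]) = [ -22 ,-6/11 , 49/11,29,46.15 , 58 , 68]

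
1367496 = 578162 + 789334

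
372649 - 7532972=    - 7160323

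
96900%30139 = 6483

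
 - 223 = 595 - 818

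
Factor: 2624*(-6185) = -2^6*5^1*41^1*1237^1= - 16229440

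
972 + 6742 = 7714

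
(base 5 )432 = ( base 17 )6F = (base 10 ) 117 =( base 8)165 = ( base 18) 69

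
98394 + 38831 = 137225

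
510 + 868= 1378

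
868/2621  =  868/2621 = 0.33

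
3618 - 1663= 1955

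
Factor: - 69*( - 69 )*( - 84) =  - 399924 = - 2^2 *3^3*7^1*23^2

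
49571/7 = 49571/7 =7081.57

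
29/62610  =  29/62610 = 0.00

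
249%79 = 12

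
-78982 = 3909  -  82891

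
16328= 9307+7021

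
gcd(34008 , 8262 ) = 6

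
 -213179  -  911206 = -1124385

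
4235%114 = 17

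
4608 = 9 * 512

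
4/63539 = 4/63539 = 0.00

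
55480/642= 86 + 134/321  =  86.42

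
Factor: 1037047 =11^1*23^1*4099^1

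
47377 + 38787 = 86164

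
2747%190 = 87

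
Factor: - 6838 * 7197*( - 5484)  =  2^3*3^2*13^1*263^1 * 457^1*2399^1 = 269884563624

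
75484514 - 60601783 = 14882731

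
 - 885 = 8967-9852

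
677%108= 29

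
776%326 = 124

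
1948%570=238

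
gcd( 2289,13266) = 3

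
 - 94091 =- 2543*37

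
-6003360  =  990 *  (-6064)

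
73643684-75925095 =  -2281411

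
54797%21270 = 12257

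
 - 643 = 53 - 696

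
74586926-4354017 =70232909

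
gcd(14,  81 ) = 1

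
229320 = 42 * 5460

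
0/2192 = 0 = 0.00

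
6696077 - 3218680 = 3477397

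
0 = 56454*0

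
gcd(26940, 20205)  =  6735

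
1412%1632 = 1412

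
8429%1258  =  881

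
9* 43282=389538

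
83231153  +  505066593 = 588297746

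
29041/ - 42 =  -29041/42 = -  691.45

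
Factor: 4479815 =5^1 * 89^1*10067^1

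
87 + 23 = 110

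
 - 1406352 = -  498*2824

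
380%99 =83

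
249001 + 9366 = 258367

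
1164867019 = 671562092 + 493304927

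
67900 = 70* 970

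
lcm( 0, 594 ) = 0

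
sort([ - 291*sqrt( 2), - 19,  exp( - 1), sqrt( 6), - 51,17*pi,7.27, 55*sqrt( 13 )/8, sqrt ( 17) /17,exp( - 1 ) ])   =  [ - 291*sqrt(2) , - 51, - 19, sqrt(17)/17,  exp( - 1), exp( -1), sqrt( 6), 7.27,55 * sqrt( 13)/8,17*pi ] 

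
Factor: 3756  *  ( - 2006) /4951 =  - 2^3*3^1*17^1*59^1*313^1*4951^( - 1) = - 7534536/4951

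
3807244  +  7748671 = 11555915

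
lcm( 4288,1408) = 94336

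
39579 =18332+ 21247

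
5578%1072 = 218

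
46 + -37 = 9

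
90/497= 90/497 = 0.18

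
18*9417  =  169506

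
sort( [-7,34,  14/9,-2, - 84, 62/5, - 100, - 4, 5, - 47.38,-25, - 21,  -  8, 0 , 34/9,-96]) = [- 100, - 96, - 84, - 47.38, - 25, - 21, - 8, - 7, - 4, - 2,0,14/9, 34/9, 5, 62/5, 34 ] 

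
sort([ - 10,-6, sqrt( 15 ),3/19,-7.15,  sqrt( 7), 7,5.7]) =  [ - 10,  -  7.15,-6,3/19, sqrt(7), sqrt(15), 5.7, 7 ] 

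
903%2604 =903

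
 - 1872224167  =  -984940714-887283453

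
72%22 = 6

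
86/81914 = 43/40957 = 0.00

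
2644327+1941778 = 4586105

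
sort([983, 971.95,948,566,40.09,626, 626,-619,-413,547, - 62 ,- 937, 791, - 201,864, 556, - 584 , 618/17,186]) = [ - 937,-619, - 584,-413,  -  201, -62, 618/17,40.09,186, 547,556,566, 626,626, 791,864, 948,971.95,  983]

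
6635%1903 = 926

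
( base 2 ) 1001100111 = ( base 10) 615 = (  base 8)1147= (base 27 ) ml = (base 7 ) 1536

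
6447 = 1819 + 4628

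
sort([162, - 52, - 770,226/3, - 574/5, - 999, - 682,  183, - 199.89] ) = [ - 999 , - 770,  -  682, - 199.89, - 574/5, - 52,  226/3,162, 183] 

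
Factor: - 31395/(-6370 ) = 69/14= 2^(-1)*3^1*7^(-1)*23^1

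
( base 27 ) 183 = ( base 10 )948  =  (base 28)15O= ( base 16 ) 3B4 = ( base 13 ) 57C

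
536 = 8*67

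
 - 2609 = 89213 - 91822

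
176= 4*44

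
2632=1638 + 994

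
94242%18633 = 1077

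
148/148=1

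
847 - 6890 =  - 6043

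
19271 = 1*19271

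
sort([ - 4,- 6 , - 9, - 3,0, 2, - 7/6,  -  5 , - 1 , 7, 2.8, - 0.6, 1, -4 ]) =[ - 9,-6, - 5, -4,  -  4, - 3,  -  7/6,  -  1,-0.6,0, 1,2,2.8,7]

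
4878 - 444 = 4434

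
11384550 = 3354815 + 8029735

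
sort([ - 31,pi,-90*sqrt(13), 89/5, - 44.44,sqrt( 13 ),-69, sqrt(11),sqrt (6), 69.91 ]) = [-90*sqrt ( 13), - 69, -44.44, - 31,sqrt(6 ), pi,sqrt( 11),sqrt( 13 ),89/5, 69.91]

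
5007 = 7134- 2127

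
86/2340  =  43/1170 = 0.04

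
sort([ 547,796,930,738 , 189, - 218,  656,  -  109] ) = [-218, -109,189, 547,656,738,796,930 ]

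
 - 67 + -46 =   -  113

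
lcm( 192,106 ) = 10176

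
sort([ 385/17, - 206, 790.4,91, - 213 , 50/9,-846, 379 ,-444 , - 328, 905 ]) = [ - 846 , - 444, - 328,-213, - 206,50/9,385/17,91, 379, 790.4 , 905]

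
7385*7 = 51695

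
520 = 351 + 169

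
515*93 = 47895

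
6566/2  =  3283 = 3283.00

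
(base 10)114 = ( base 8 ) 162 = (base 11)A4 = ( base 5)424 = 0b1110010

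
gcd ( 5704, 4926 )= 2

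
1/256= 1/256 = 0.00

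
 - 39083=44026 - 83109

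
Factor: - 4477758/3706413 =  - 1492586/1235471 = - 2^1 * 53^1 *71^( - 1)  *14081^1*17401^( - 1)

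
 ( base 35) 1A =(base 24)1L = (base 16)2d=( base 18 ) 29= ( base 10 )45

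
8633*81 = 699273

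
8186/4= 4093/2 = 2046.50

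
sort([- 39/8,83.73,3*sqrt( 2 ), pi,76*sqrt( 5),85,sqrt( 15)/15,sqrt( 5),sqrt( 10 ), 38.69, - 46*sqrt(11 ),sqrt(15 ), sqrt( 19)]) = [-46*sqrt( 11), - 39/8 , sqrt( 15 )/15,sqrt( 5),pi,sqrt ( 10 ), sqrt( 15),3*sqrt(2),  sqrt( 19 ),38.69,83.73,85,76*sqrt( 5)] 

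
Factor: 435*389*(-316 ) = - 53471940=- 2^2*3^1*5^1*29^1*79^1*389^1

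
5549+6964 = 12513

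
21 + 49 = 70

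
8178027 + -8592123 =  - 414096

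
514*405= 208170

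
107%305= 107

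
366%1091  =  366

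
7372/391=7372/391  =  18.85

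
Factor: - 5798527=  - 7^1*828361^1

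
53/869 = 53/869 = 0.06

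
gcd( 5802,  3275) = 1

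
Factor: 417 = 3^1*139^1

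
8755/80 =109 + 7/16 =109.44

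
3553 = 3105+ 448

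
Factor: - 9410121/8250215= - 3^3 * 5^ ( - 1)*7^1 * 23^ ( - 1)*49789^1*71741^ ( - 1 )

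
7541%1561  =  1297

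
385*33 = 12705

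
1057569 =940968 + 116601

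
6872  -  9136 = -2264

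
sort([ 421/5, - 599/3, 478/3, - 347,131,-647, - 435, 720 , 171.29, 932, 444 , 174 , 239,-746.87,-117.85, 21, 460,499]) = [ -746.87, - 647, - 435, - 347,-599/3, - 117.85, 21, 421/5,131,478/3, 171.29,174,239, 444, 460, 499, 720,932 ] 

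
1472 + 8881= 10353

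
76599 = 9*8511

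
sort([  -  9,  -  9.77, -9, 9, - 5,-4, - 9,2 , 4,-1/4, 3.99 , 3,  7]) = [-9.77, - 9, -9 ,-9, - 5 , - 4, - 1/4,2,3,3.99,4, 7, 9]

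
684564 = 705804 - 21240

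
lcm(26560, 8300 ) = 132800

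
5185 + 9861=15046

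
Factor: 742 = 2^1*7^1*53^1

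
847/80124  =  77/7284 = 0.01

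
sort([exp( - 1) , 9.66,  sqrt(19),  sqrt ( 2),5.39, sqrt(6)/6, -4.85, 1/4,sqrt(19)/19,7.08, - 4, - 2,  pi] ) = [  -  4.85, - 4, - 2, sqrt(19) /19, 1/4,exp( - 1),sqrt(6)/6,sqrt( 2),pi,sqrt( 19),  5.39,7.08,9.66]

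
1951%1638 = 313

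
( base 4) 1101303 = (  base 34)4hx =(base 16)1473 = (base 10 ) 5235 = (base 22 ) AHL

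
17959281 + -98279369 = -80320088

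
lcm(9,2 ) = 18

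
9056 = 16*566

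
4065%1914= 237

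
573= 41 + 532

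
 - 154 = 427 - 581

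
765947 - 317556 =448391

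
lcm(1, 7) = 7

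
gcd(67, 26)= 1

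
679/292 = 679/292 = 2.33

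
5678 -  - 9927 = 15605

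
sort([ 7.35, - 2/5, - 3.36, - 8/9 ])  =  [ - 3.36, - 8/9, - 2/5, 7.35 ] 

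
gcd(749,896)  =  7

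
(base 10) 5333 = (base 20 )D6D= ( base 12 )3105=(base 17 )117c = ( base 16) 14d5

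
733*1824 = 1336992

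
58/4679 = 58/4679= 0.01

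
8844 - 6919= 1925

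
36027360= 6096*5910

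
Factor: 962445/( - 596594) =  - 2^( - 1)*3^1*5^1 * 11^1*19^1*307^1*317^ (  -  1 )*941^( - 1) 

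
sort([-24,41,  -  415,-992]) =[-992, - 415, - 24,41]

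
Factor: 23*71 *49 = 7^2*23^1*71^1  =  80017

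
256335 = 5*51267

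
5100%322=270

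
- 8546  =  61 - 8607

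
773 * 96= 74208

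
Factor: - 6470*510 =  - 2^2*3^1 * 5^2 * 17^1*  647^1 = -3299700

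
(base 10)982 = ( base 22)20e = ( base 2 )1111010110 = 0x3D6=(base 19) 2dd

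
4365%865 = 40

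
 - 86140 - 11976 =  - 98116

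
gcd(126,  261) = 9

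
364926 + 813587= 1178513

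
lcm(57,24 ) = 456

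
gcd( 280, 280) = 280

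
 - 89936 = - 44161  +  - 45775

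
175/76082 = 175/76082 = 0.00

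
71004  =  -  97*( - 732 ) 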